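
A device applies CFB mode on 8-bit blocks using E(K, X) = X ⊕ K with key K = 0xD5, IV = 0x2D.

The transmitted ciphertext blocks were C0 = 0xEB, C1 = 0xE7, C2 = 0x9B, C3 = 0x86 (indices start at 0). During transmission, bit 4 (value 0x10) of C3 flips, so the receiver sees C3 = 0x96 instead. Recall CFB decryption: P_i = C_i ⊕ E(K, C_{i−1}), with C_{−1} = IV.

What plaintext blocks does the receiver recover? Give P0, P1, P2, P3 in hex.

Only C3 changed, to 0x96. In CFB, a change in C_i flips the same bit in P_i and garbles P_{i+1}. Decrypting the received ciphertext:
P0: E(K, 0x2D) = 0xF8; 0xEB ⊕ 0xF8 = 0x13.
P1: E(K, 0xEB) = 0x3E; 0xE7 ⊕ 0x3E = 0xD9.
P2: E(K, 0xE7) = 0x32; 0x9B ⊕ 0x32 = 0xA9.
P3: E(K, 0x9B) = 0x4E; 0x96 ⊕ 0x4E = 0xD8.
Blocks that differ from the original plaintext: P3.

P0 = 0x13, P1 = 0xD9, P2 = 0xA9, P3 = 0xD8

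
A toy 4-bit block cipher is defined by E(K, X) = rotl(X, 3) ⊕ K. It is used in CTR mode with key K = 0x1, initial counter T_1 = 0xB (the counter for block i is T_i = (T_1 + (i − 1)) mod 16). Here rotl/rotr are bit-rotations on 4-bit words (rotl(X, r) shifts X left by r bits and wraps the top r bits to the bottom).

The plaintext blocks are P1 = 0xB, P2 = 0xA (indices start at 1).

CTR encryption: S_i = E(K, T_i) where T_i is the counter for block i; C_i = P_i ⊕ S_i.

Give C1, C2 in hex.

C1 = 0x7, C2 = 0xD

C1: T = 0xB, S = E(K, T) = 0xC; 0xB ⊕ 0xC = 0x7.
C2: T = 0xC, S = E(K, T) = 0x7; 0xA ⊕ 0x7 = 0xD.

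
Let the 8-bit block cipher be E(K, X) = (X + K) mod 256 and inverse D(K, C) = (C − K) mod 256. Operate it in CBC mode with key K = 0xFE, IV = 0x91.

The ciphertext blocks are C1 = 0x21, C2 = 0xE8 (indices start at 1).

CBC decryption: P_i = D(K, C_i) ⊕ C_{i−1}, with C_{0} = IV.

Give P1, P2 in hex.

P1: D(K, 0x21) = 0x23; 0x23 ⊕ 0x91 = 0xB2.
P2: D(K, 0xE8) = 0xEA; 0xEA ⊕ 0x21 = 0xCB.

P1 = 0xB2, P2 = 0xCB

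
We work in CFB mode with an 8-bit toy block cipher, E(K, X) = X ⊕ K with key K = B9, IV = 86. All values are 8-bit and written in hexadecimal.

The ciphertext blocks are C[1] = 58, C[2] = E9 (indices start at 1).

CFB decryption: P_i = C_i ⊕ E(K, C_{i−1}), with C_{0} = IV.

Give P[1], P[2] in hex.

P[1]: E(K, 86) = 3F; 58 ⊕ 3F = 67.
P[2]: E(K, 58) = E1; E9 ⊕ E1 = 08.

P[1] = 67, P[2] = 08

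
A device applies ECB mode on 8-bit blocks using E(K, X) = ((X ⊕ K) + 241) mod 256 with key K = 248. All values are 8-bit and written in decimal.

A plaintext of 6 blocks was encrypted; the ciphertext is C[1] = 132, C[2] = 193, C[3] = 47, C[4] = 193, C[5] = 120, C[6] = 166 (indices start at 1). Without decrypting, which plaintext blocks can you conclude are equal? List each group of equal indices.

ECB encrypts each block independently with the same key, so equal ciphertext blocks imply equal plaintext blocks.
C[2] = C[4] = 193, so P[2] = P[4].

P[2] = P[4]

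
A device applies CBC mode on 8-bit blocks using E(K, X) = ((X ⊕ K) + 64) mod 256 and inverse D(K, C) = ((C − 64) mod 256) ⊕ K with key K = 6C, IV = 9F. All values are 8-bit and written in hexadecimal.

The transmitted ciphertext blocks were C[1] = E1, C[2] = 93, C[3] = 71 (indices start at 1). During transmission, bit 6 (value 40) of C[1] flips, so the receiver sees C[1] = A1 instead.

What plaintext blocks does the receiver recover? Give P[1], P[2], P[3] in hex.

P[1] = CE, P[2] = E2, P[3] = F2

CBC decryption: P_i = D(K, C_i) ⊕ C_{i−1}, with C_{0} = IV.
Only C[1] changed, to A1. In CBC, a change in C_i garbles P_i and flips the same bit in P_{i+1}. Decrypting the received ciphertext:
P[1]: D(K, A1) = 51; 51 ⊕ 9F = CE.
P[2]: D(K, 93) = 43; 43 ⊕ A1 = E2.
P[3]: D(K, 71) = 61; 61 ⊕ 93 = F2.
Blocks that differ from the original plaintext: P[1], P[2].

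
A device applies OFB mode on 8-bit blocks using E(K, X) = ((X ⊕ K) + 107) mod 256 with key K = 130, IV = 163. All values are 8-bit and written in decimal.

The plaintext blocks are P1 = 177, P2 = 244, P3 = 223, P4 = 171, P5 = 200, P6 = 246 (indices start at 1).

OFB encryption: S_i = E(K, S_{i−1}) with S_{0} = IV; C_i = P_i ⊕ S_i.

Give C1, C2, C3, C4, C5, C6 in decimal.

C1: S = E(K, 163) = 140; 177 ⊕ 140 = 61.
C2: S = E(K, 140) = 121; 244 ⊕ 121 = 141.
C3: S = E(K, 121) = 102; 223 ⊕ 102 = 185.
C4: S = E(K, 102) = 79; 171 ⊕ 79 = 228.
C5: S = E(K, 79) = 56; 200 ⊕ 56 = 240.
C6: S = E(K, 56) = 37; 246 ⊕ 37 = 211.

C1 = 61, C2 = 141, C3 = 185, C4 = 228, C5 = 240, C6 = 211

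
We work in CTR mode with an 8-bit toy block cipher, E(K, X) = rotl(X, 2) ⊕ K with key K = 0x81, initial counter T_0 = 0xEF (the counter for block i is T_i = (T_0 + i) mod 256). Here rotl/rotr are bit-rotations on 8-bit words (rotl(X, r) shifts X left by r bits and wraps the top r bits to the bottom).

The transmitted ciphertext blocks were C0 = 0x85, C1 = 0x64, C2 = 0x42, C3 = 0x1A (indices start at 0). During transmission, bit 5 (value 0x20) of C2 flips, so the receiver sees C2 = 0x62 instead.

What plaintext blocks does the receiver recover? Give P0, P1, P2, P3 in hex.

CTR decryption: S_i = E(K, T_i) where T_i is the counter for block i; P_i = C_i ⊕ S_i.
Only C2 changed, to 0x62. In CTR, a change in C_i flips the same bit in P_i only; the keystream is unaffected. Decrypting the received ciphertext:
P0: T = 0xEF, S = E(K, T) = 0x3E; 0x85 ⊕ 0x3E = 0xBB.
P1: T = 0xF0, S = E(K, T) = 0x42; 0x64 ⊕ 0x42 = 0x26.
P2: T = 0xF1, S = E(K, T) = 0x46; 0x62 ⊕ 0x46 = 0x24.
P3: T = 0xF2, S = E(K, T) = 0x4A; 0x1A ⊕ 0x4A = 0x50.
Blocks that differ from the original plaintext: P2.

P0 = 0xBB, P1 = 0x26, P2 = 0x24, P3 = 0x50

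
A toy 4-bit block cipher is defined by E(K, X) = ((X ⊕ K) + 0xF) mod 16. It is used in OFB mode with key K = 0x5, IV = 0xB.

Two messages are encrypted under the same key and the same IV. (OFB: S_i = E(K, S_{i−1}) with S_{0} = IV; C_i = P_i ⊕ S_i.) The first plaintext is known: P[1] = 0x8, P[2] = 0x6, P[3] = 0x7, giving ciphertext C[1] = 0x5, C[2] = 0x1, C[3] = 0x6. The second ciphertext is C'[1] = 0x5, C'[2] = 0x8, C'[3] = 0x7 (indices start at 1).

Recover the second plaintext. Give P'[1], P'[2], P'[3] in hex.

P'[1] = 0x8, P'[2] = 0xF, P'[3] = 0x6

In OFB with a reused IV, both messages share the same keystream S_i, so C_i ⊕ C'_i = P_i ⊕ P'_i and thus P'_i = P_i ⊕ C_i ⊕ C'_i.
P'[1]: 0x8 ⊕ 0x5 ⊕ 0x5 = 0x8.
P'[2]: 0x6 ⊕ 0x1 ⊕ 0x8 = 0xF.
P'[3]: 0x7 ⊕ 0x6 ⊕ 0x7 = 0x6.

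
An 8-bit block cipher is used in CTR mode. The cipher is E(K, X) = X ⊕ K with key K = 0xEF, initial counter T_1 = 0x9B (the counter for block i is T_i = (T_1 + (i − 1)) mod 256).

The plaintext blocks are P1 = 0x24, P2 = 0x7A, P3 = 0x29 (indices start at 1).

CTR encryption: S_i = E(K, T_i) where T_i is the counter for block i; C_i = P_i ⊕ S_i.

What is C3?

C3 = 0x5B

C1: T = 0x9B, S = E(K, T) = 0x74; 0x24 ⊕ 0x74 = 0x50.
C2: T = 0x9C, S = E(K, T) = 0x73; 0x7A ⊕ 0x73 = 0x09.
C3: T = 0x9D, S = E(K, T) = 0x72; 0x29 ⊕ 0x72 = 0x5B.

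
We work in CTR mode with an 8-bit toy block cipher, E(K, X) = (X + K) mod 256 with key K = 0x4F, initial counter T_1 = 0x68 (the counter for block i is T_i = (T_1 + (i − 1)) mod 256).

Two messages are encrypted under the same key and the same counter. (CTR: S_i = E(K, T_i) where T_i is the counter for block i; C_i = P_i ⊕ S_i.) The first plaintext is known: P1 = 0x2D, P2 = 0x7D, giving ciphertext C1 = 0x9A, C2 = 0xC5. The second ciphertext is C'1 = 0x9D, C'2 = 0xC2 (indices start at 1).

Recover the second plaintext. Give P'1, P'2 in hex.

P'1 = 0x2A, P'2 = 0x7A

In CTR with a reused counter, both messages share the same keystream S_i, so C_i ⊕ C'_i = P_i ⊕ P'_i and thus P'_i = P_i ⊕ C_i ⊕ C'_i.
P'1: 0x2D ⊕ 0x9A ⊕ 0x9D = 0x2A.
P'2: 0x7D ⊕ 0xC5 ⊕ 0xC2 = 0x7A.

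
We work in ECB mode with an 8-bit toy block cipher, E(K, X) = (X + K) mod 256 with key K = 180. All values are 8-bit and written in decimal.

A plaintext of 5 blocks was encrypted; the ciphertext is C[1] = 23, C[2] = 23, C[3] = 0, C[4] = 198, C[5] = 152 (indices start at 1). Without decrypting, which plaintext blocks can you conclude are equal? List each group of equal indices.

ECB encrypts each block independently with the same key, so equal ciphertext blocks imply equal plaintext blocks.
C[1] = C[2] = 23, so P[1] = P[2].

P[1] = P[2]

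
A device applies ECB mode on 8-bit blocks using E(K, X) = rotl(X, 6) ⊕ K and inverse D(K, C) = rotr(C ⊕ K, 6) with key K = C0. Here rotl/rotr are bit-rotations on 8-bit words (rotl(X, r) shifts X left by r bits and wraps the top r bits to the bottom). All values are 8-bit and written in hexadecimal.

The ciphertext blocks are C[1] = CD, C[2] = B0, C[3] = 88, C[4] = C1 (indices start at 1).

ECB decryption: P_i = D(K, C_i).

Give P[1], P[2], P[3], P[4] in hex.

P[1] = 34, P[2] = C1, P[3] = 21, P[4] = 04

P[1]: D(K, CD) = 34.
P[2]: D(K, B0) = C1.
P[3]: D(K, 88) = 21.
P[4]: D(K, C1) = 04.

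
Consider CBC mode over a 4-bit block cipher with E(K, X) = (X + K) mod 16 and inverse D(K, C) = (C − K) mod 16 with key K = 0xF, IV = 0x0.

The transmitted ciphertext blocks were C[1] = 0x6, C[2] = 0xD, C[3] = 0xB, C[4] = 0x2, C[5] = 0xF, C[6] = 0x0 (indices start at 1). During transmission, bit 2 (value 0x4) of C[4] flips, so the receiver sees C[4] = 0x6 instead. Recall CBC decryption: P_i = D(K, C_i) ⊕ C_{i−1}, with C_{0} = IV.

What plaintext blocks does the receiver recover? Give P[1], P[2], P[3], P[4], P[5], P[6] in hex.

Only C[4] changed, to 0x6. In CBC, a change in C_i garbles P_i and flips the same bit in P_{i+1}. Decrypting the received ciphertext:
P[1]: D(K, 0x6) = 0x7; 0x7 ⊕ 0x0 = 0x7.
P[2]: D(K, 0xD) = 0xE; 0xE ⊕ 0x6 = 0x8.
P[3]: D(K, 0xB) = 0xC; 0xC ⊕ 0xD = 0x1.
P[4]: D(K, 0x6) = 0x7; 0x7 ⊕ 0xB = 0xC.
P[5]: D(K, 0xF) = 0x0; 0x0 ⊕ 0x6 = 0x6.
P[6]: D(K, 0x0) = 0x1; 0x1 ⊕ 0xF = 0xE.
Blocks that differ from the original plaintext: P[4], P[5].

P[1] = 0x7, P[2] = 0x8, P[3] = 0x1, P[4] = 0xC, P[5] = 0x6, P[6] = 0xE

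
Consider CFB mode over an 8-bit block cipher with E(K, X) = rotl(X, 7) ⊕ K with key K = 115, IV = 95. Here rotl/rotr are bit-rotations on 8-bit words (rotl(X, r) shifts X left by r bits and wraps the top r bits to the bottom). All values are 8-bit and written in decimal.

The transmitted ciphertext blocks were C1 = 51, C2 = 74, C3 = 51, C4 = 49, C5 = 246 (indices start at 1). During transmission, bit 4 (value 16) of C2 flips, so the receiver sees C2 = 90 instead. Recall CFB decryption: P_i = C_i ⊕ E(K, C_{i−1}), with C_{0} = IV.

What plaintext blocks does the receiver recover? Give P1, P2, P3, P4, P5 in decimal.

Only C2 changed, to 90. In CFB, a change in C_i flips the same bit in P_i and garbles P_{i+1}. Decrypting the received ciphertext:
P1: E(K, 95) = 220; 51 ⊕ 220 = 239.
P2: E(K, 51) = 234; 90 ⊕ 234 = 176.
P3: E(K, 90) = 94; 51 ⊕ 94 = 109.
P4: E(K, 51) = 234; 49 ⊕ 234 = 219.
P5: E(K, 49) = 235; 246 ⊕ 235 = 29.
Blocks that differ from the original plaintext: P2, P3.

P1 = 239, P2 = 176, P3 = 109, P4 = 219, P5 = 29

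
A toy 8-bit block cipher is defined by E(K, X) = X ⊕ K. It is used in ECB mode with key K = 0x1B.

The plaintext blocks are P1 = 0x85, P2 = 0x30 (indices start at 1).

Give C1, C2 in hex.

C1 = 0x9E, C2 = 0x2B

ECB encryption: C_i = E(K, P_i).
C1: E(K, 0x85) = 0x9E.
C2: E(K, 0x30) = 0x2B.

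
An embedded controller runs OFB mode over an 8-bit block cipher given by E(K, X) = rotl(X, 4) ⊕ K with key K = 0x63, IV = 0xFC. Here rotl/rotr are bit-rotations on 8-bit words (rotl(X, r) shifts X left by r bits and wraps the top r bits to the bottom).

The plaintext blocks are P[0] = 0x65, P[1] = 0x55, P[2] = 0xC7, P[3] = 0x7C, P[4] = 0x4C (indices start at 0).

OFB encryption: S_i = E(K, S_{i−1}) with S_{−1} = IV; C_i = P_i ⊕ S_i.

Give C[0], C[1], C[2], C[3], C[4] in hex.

C[0]: S = E(K, 0xFC) = 0xAC; 0x65 ⊕ 0xAC = 0xC9.
C[1]: S = E(K, 0xAC) = 0xA9; 0x55 ⊕ 0xA9 = 0xFC.
C[2]: S = E(K, 0xA9) = 0xF9; 0xC7 ⊕ 0xF9 = 0x3E.
C[3]: S = E(K, 0xF9) = 0xFC; 0x7C ⊕ 0xFC = 0x80.
C[4]: S = E(K, 0xFC) = 0xAC; 0x4C ⊕ 0xAC = 0xE0.

C[0] = 0xC9, C[1] = 0xFC, C[2] = 0x3E, C[3] = 0x80, C[4] = 0xE0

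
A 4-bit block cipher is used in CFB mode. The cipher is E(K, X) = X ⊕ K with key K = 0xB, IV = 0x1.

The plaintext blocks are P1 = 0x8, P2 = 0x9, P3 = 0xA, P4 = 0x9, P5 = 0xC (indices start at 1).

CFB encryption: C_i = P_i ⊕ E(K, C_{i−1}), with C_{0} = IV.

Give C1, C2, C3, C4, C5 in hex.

C1 = 0x2, C2 = 0x0, C3 = 0x1, C4 = 0x3, C5 = 0x4

C1: E(K, 0x1) = 0xA; 0x8 ⊕ 0xA = 0x2.
C2: E(K, 0x2) = 0x9; 0x9 ⊕ 0x9 = 0x0.
C3: E(K, 0x0) = 0xB; 0xA ⊕ 0xB = 0x1.
C4: E(K, 0x1) = 0xA; 0x9 ⊕ 0xA = 0x3.
C5: E(K, 0x3) = 0x8; 0xC ⊕ 0x8 = 0x4.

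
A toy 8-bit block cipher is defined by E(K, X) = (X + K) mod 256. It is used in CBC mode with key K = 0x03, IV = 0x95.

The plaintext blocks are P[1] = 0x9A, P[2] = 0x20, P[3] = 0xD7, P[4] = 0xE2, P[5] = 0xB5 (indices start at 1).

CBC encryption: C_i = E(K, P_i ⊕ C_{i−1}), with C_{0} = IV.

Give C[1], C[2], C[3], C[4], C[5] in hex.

C[1] = 0x12, C[2] = 0x35, C[3] = 0xE5, C[4] = 0x0A, C[5] = 0xC2

C[1]: P[1] ⊕ 0x95 = 0x0F; E(K, 0x0F) = 0x12.
C[2]: P[2] ⊕ 0x12 = 0x32; E(K, 0x32) = 0x35.
C[3]: P[3] ⊕ 0x35 = 0xE2; E(K, 0xE2) = 0xE5.
C[4]: P[4] ⊕ 0xE5 = 0x07; E(K, 0x07) = 0x0A.
C[5]: P[5] ⊕ 0x0A = 0xBF; E(K, 0xBF) = 0xC2.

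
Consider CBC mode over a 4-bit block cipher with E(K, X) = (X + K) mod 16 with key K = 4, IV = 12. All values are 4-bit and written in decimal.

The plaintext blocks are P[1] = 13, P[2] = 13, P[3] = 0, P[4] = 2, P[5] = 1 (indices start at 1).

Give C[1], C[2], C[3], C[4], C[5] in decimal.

C[1] = 5, C[2] = 12, C[3] = 0, C[4] = 6, C[5] = 11

CBC encryption: C_i = E(K, P_i ⊕ C_{i−1}), with C_{0} = IV.
C[1]: P[1] ⊕ 12 = 1; E(K, 1) = 5.
C[2]: P[2] ⊕ 5 = 8; E(K, 8) = 12.
C[3]: P[3] ⊕ 12 = 12; E(K, 12) = 0.
C[4]: P[4] ⊕ 0 = 2; E(K, 2) = 6.
C[5]: P[5] ⊕ 6 = 7; E(K, 7) = 11.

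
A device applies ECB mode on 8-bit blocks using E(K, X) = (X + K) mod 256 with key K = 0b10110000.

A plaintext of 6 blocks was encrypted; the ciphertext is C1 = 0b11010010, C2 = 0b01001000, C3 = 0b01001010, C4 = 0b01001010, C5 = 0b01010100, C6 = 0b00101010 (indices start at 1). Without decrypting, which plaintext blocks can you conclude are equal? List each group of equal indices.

P3 = P4

ECB encrypts each block independently with the same key, so equal ciphertext blocks imply equal plaintext blocks.
C3 = C4 = 0b01001010, so P3 = P4.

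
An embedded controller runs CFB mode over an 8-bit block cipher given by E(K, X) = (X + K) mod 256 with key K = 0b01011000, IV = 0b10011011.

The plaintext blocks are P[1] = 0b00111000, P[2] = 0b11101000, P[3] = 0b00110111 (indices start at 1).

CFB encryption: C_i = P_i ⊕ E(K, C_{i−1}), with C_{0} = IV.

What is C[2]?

C[1]: E(K, 0b10011011) = 0b11110011; 0b00111000 ⊕ 0b11110011 = 0b11001011.
C[2]: E(K, 0b11001011) = 0b00100011; 0b11101000 ⊕ 0b00100011 = 0b11001011.

C[2] = 0b11001011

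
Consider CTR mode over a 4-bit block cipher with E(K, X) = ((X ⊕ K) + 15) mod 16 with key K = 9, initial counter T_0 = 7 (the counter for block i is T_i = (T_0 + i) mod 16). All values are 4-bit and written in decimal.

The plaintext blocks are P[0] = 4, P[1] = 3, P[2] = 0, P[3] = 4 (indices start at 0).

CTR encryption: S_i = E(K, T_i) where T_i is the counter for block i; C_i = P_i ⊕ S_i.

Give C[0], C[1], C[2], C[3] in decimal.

C[0] = 9, C[1] = 3, C[2] = 15, C[3] = 6

C[0]: T = 7, S = E(K, T) = 13; 4 ⊕ 13 = 9.
C[1]: T = 8, S = E(K, T) = 0; 3 ⊕ 0 = 3.
C[2]: T = 9, S = E(K, T) = 15; 0 ⊕ 15 = 15.
C[3]: T = 10, S = E(K, T) = 2; 4 ⊕ 2 = 6.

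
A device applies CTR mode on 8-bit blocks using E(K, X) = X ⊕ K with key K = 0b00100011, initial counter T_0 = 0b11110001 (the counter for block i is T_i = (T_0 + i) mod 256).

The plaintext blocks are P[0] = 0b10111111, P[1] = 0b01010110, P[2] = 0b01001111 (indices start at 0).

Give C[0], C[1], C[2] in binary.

CTR encryption: S_i = E(K, T_i) where T_i is the counter for block i; C_i = P_i ⊕ S_i.
C[0]: T = 0b11110001, S = E(K, T) = 0b11010010; 0b10111111 ⊕ 0b11010010 = 0b01101101.
C[1]: T = 0b11110010, S = E(K, T) = 0b11010001; 0b01010110 ⊕ 0b11010001 = 0b10000111.
C[2]: T = 0b11110011, S = E(K, T) = 0b11010000; 0b01001111 ⊕ 0b11010000 = 0b10011111.

C[0] = 0b01101101, C[1] = 0b10000111, C[2] = 0b10011111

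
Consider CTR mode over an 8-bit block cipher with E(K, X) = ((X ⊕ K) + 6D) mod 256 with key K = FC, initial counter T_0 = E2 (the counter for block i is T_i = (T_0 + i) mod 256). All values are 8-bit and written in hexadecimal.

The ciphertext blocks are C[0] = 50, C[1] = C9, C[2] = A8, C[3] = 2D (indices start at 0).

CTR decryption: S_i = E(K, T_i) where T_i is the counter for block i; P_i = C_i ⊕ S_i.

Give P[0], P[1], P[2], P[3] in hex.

P[0]: T = E2, S = E(K, T) = 8B; 50 ⊕ 8B = DB.
P[1]: T = E3, S = E(K, T) = 8C; C9 ⊕ 8C = 45.
P[2]: T = E4, S = E(K, T) = 85; A8 ⊕ 85 = 2D.
P[3]: T = E5, S = E(K, T) = 86; 2D ⊕ 86 = AB.

P[0] = DB, P[1] = 45, P[2] = 2D, P[3] = AB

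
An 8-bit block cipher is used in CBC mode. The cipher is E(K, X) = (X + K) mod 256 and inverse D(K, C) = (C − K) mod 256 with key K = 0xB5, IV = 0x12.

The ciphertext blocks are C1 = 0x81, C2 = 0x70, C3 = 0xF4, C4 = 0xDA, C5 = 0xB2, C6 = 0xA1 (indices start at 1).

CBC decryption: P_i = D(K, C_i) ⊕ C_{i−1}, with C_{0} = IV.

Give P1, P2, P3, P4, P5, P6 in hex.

P1 = 0xDE, P2 = 0x3A, P3 = 0x4F, P4 = 0xD1, P5 = 0x27, P6 = 0x5E

P1: D(K, 0x81) = 0xCC; 0xCC ⊕ 0x12 = 0xDE.
P2: D(K, 0x70) = 0xBB; 0xBB ⊕ 0x81 = 0x3A.
P3: D(K, 0xF4) = 0x3F; 0x3F ⊕ 0x70 = 0x4F.
P4: D(K, 0xDA) = 0x25; 0x25 ⊕ 0xF4 = 0xD1.
P5: D(K, 0xB2) = 0xFD; 0xFD ⊕ 0xDA = 0x27.
P6: D(K, 0xA1) = 0xEC; 0xEC ⊕ 0xB2 = 0x5E.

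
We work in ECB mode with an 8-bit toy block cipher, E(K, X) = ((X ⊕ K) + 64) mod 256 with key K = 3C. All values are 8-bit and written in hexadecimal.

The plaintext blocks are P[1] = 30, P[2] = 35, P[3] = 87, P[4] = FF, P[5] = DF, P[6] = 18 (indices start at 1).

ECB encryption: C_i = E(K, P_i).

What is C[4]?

C[4]: E(K, FF) = 27.

C[4] = 27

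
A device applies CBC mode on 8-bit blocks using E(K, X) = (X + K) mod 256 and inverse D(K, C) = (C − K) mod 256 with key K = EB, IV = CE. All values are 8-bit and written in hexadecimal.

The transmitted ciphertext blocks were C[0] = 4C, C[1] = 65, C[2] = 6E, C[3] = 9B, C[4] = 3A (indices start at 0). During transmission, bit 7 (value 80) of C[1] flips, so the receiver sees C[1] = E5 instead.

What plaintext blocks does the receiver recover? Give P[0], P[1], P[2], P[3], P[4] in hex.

P[0] = AF, P[1] = B6, P[2] = 66, P[3] = DE, P[4] = D4

CBC decryption: P_i = D(K, C_i) ⊕ C_{i−1}, with C_{−1} = IV.
Only C[1] changed, to E5. In CBC, a change in C_i garbles P_i and flips the same bit in P_{i+1}. Decrypting the received ciphertext:
P[0]: D(K, 4C) = 61; 61 ⊕ CE = AF.
P[1]: D(K, E5) = FA; FA ⊕ 4C = B6.
P[2]: D(K, 6E) = 83; 83 ⊕ E5 = 66.
P[3]: D(K, 9B) = B0; B0 ⊕ 6E = DE.
P[4]: D(K, 3A) = 4F; 4F ⊕ 9B = D4.
Blocks that differ from the original plaintext: P[1], P[2].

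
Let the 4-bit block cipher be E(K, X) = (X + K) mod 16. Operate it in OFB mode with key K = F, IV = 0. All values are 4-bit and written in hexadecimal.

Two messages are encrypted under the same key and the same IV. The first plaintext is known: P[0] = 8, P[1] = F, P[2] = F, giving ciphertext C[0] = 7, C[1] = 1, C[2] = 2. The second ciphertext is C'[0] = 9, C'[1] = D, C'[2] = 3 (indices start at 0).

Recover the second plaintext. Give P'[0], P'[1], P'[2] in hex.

P'[0] = 6, P'[1] = 3, P'[2] = E

In OFB with a reused IV, both messages share the same keystream S_i, so C_i ⊕ C'_i = P_i ⊕ P'_i and thus P'_i = P_i ⊕ C_i ⊕ C'_i.
P'[0]: 8 ⊕ 7 ⊕ 9 = 6.
P'[1]: F ⊕ 1 ⊕ D = 3.
P'[2]: F ⊕ 2 ⊕ 3 = E.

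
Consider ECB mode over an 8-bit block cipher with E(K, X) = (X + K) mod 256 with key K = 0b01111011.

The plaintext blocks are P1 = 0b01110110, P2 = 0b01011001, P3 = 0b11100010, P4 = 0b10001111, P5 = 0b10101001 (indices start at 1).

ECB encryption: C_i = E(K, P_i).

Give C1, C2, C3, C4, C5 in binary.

C1 = 0b11110001, C2 = 0b11010100, C3 = 0b01011101, C4 = 0b00001010, C5 = 0b00100100

C1: E(K, 0b01110110) = 0b11110001.
C2: E(K, 0b01011001) = 0b11010100.
C3: E(K, 0b11100010) = 0b01011101.
C4: E(K, 0b10001111) = 0b00001010.
C5: E(K, 0b10101001) = 0b00100100.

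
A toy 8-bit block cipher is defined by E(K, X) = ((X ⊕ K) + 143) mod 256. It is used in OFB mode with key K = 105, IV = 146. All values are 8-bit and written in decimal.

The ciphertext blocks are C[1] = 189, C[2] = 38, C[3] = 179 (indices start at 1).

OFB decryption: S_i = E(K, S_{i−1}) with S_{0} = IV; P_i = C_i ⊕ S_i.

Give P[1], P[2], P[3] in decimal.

P[1]: S = E(K, 146) = 138; 189 ⊕ 138 = 55.
P[2]: S = E(K, 138) = 114; 38 ⊕ 114 = 84.
P[3]: S = E(K, 114) = 170; 179 ⊕ 170 = 25.

P[1] = 55, P[2] = 84, P[3] = 25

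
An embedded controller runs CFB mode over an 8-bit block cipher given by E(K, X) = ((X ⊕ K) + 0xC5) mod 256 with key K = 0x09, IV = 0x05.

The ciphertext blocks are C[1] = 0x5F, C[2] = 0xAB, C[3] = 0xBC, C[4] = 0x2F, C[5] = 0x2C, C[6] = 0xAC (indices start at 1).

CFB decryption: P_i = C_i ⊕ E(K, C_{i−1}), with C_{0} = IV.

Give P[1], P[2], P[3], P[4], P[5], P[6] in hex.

P[1]: E(K, 0x05) = 0xD1; 0x5F ⊕ 0xD1 = 0x8E.
P[2]: E(K, 0x5F) = 0x1B; 0xAB ⊕ 0x1B = 0xB0.
P[3]: E(K, 0xAB) = 0x67; 0xBC ⊕ 0x67 = 0xDB.
P[4]: E(K, 0xBC) = 0x7A; 0x2F ⊕ 0x7A = 0x55.
P[5]: E(K, 0x2F) = 0xEB; 0x2C ⊕ 0xEB = 0xC7.
P[6]: E(K, 0x2C) = 0xEA; 0xAC ⊕ 0xEA = 0x46.

P[1] = 0x8E, P[2] = 0xB0, P[3] = 0xDB, P[4] = 0x55, P[5] = 0xC7, P[6] = 0x46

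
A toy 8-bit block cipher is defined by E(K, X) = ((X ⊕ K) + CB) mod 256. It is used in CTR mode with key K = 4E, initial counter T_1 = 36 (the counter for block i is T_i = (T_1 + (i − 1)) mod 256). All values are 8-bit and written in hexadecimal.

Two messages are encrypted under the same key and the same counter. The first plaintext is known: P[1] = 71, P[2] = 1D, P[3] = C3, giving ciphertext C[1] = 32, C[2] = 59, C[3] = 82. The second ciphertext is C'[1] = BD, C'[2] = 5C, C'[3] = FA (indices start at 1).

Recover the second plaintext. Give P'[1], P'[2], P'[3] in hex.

P'[1] = FE, P'[2] = 18, P'[3] = BB

In CTR with a reused counter, both messages share the same keystream S_i, so C_i ⊕ C'_i = P_i ⊕ P'_i and thus P'_i = P_i ⊕ C_i ⊕ C'_i.
P'[1]: 71 ⊕ 32 ⊕ BD = FE.
P'[2]: 1D ⊕ 59 ⊕ 5C = 18.
P'[3]: C3 ⊕ 82 ⊕ FA = BB.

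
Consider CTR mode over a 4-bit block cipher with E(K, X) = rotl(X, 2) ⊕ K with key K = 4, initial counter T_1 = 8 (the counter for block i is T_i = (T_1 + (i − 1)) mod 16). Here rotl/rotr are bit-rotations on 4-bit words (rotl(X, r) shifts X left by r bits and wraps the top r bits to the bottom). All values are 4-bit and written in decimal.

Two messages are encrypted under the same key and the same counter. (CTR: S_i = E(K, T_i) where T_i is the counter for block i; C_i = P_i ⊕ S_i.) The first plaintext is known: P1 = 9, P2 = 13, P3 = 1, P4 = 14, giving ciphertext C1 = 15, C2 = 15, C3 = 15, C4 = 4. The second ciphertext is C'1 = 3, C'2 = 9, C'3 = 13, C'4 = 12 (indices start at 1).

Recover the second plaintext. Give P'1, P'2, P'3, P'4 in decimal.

P'1 = 5, P'2 = 11, P'3 = 3, P'4 = 6

In CTR with a reused counter, both messages share the same keystream S_i, so C_i ⊕ C'_i = P_i ⊕ P'_i and thus P'_i = P_i ⊕ C_i ⊕ C'_i.
P'1: 9 ⊕ 15 ⊕ 3 = 5.
P'2: 13 ⊕ 15 ⊕ 9 = 11.
P'3: 1 ⊕ 15 ⊕ 13 = 3.
P'4: 14 ⊕ 4 ⊕ 12 = 6.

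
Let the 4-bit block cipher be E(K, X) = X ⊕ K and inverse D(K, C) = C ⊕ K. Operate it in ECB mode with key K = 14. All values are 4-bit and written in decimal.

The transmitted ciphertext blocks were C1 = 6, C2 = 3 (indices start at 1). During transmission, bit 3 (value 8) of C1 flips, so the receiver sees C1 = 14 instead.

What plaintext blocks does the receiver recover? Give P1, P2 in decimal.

P1 = 0, P2 = 13

ECB decryption: P_i = D(K, C_i).
Only C1 changed, to 14. In ECB, a change in C_i affects only P_i. Decrypting the received ciphertext:
P1: D(K, 14) = 0.
P2: D(K, 3) = 13.
Blocks that differ from the original plaintext: P1.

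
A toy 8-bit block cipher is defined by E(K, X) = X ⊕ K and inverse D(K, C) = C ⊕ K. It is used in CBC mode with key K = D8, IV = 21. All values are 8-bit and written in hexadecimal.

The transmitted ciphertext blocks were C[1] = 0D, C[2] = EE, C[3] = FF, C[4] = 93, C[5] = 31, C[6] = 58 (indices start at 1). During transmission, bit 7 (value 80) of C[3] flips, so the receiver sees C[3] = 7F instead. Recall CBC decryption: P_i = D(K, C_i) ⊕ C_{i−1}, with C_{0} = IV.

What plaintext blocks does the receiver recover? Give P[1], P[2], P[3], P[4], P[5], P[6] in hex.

Only C[3] changed, to 7F. In CBC, a change in C_i garbles P_i and flips the same bit in P_{i+1}. Decrypting the received ciphertext:
P[1]: D(K, 0D) = D5; D5 ⊕ 21 = F4.
P[2]: D(K, EE) = 36; 36 ⊕ 0D = 3B.
P[3]: D(K, 7F) = A7; A7 ⊕ EE = 49.
P[4]: D(K, 93) = 4B; 4B ⊕ 7F = 34.
P[5]: D(K, 31) = E9; E9 ⊕ 93 = 7A.
P[6]: D(K, 58) = 80; 80 ⊕ 31 = B1.
Blocks that differ from the original plaintext: P[3], P[4].

P[1] = F4, P[2] = 3B, P[3] = 49, P[4] = 34, P[5] = 7A, P[6] = B1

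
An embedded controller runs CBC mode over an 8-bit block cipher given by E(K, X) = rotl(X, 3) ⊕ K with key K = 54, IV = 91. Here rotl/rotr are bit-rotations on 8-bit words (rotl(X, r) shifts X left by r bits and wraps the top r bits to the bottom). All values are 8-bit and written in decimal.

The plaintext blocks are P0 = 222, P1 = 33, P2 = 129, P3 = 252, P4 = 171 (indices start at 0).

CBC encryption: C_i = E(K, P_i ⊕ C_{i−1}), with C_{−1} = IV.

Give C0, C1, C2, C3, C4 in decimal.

C0 = 26, C1 = 239, C2 = 69, C3 = 251, C4 = 180

C0: P0 ⊕ 91 = 133; E(K, 133) = 26.
C1: P1 ⊕ 26 = 59; E(K, 59) = 239.
C2: P2 ⊕ 239 = 110; E(K, 110) = 69.
C3: P3 ⊕ 69 = 185; E(K, 185) = 251.
C4: P4 ⊕ 251 = 80; E(K, 80) = 180.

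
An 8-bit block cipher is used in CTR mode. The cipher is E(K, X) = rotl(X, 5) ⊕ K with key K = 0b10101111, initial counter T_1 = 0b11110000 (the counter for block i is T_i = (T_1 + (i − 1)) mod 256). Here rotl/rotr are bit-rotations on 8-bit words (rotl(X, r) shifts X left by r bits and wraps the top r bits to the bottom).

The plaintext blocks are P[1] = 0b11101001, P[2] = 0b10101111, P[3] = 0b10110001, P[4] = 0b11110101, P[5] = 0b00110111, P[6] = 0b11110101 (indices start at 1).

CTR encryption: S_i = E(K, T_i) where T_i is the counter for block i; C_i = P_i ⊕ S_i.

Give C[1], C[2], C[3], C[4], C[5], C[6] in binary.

C[1] = 0b01011000, C[2] = 0b00111110, C[3] = 0b01000000, C[4] = 0b00100100, C[5] = 0b00000110, C[6] = 0b11100100

C[1]: T = 0b11110000, S = E(K, T) = 0b10110001; 0b11101001 ⊕ 0b10110001 = 0b01011000.
C[2]: T = 0b11110001, S = E(K, T) = 0b10010001; 0b10101111 ⊕ 0b10010001 = 0b00111110.
C[3]: T = 0b11110010, S = E(K, T) = 0b11110001; 0b10110001 ⊕ 0b11110001 = 0b01000000.
C[4]: T = 0b11110011, S = E(K, T) = 0b11010001; 0b11110101 ⊕ 0b11010001 = 0b00100100.
C[5]: T = 0b11110100, S = E(K, T) = 0b00110001; 0b00110111 ⊕ 0b00110001 = 0b00000110.
C[6]: T = 0b11110101, S = E(K, T) = 0b00010001; 0b11110101 ⊕ 0b00010001 = 0b11100100.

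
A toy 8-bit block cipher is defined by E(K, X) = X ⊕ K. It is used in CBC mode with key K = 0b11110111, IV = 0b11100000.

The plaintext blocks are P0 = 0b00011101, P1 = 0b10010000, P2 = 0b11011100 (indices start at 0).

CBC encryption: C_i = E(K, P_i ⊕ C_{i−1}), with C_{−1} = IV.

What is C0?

C0: P0 ⊕ 0b11100000 = 0b11111101; E(K, 0b11111101) = 0b00001010.

C0 = 0b00001010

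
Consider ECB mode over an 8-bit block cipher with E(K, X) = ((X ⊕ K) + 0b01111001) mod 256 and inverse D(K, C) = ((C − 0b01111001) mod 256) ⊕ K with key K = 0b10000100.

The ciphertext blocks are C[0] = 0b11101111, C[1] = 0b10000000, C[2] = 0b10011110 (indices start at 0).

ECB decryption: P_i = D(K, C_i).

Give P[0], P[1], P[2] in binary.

P[0] = 0b11110010, P[1] = 0b10000011, P[2] = 0b10100001

P[0]: D(K, 0b11101111) = 0b11110010.
P[1]: D(K, 0b10000000) = 0b10000011.
P[2]: D(K, 0b10011110) = 0b10100001.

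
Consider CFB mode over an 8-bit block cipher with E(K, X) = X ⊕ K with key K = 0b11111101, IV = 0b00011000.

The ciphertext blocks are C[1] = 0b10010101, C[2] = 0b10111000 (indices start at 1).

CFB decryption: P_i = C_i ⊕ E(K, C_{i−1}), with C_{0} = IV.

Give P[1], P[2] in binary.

P[1] = 0b01110000, P[2] = 0b11010000

P[1]: E(K, 0b00011000) = 0b11100101; 0b10010101 ⊕ 0b11100101 = 0b01110000.
P[2]: E(K, 0b10010101) = 0b01101000; 0b10111000 ⊕ 0b01101000 = 0b11010000.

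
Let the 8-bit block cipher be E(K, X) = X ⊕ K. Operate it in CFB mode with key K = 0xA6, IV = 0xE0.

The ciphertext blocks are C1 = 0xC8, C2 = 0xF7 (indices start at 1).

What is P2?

P2 = 0x99

CFB decryption: P_i = C_i ⊕ E(K, C_{i−1}), with C_{0} = IV.
P2: E(K, 0xC8) = 0x6E; 0xF7 ⊕ 0x6E = 0x99.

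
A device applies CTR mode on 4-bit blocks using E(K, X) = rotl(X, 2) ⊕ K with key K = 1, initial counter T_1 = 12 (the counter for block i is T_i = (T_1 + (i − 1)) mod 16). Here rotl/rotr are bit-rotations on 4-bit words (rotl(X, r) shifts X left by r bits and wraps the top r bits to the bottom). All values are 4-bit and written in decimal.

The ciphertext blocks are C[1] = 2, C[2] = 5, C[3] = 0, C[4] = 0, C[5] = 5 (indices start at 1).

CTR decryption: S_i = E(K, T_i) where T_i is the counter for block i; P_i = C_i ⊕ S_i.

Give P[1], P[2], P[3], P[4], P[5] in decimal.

P[1]: T = 12, S = E(K, T) = 2; 2 ⊕ 2 = 0.
P[2]: T = 13, S = E(K, T) = 6; 5 ⊕ 6 = 3.
P[3]: T = 14, S = E(K, T) = 10; 0 ⊕ 10 = 10.
P[4]: T = 15, S = E(K, T) = 14; 0 ⊕ 14 = 14.
P[5]: T = 0, S = E(K, T) = 1; 5 ⊕ 1 = 4.

P[1] = 0, P[2] = 3, P[3] = 10, P[4] = 14, P[5] = 4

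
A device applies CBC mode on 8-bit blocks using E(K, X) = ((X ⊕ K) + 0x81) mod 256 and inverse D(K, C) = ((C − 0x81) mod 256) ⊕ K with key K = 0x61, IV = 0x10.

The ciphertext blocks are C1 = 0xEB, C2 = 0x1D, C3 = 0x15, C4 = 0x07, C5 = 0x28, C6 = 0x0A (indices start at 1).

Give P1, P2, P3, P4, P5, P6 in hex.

CBC decryption: P_i = D(K, C_i) ⊕ C_{i−1}, with C_{0} = IV.
P1: D(K, 0xEB) = 0x0B; 0x0B ⊕ 0x10 = 0x1B.
P2: D(K, 0x1D) = 0xFD; 0xFD ⊕ 0xEB = 0x16.
P3: D(K, 0x15) = 0xF5; 0xF5 ⊕ 0x1D = 0xE8.
P4: D(K, 0x07) = 0xE7; 0xE7 ⊕ 0x15 = 0xF2.
P5: D(K, 0x28) = 0xC6; 0xC6 ⊕ 0x07 = 0xC1.
P6: D(K, 0x0A) = 0xE8; 0xE8 ⊕ 0x28 = 0xC0.

P1 = 0x1B, P2 = 0x16, P3 = 0xE8, P4 = 0xF2, P5 = 0xC1, P6 = 0xC0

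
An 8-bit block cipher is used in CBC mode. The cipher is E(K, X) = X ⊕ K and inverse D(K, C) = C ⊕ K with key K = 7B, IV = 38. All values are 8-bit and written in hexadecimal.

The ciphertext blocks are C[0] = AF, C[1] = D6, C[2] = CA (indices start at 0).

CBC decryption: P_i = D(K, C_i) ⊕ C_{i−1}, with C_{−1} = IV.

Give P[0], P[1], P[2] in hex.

P[0]: D(K, AF) = D4; D4 ⊕ 38 = EC.
P[1]: D(K, D6) = AD; AD ⊕ AF = 02.
P[2]: D(K, CA) = B1; B1 ⊕ D6 = 67.

P[0] = EC, P[1] = 02, P[2] = 67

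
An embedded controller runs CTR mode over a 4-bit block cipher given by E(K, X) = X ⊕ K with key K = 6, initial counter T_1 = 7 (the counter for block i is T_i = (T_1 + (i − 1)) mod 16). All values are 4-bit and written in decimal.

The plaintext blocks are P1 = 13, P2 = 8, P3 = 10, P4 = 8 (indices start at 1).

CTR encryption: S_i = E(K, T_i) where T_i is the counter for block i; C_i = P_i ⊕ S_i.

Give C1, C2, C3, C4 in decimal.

C1 = 12, C2 = 6, C3 = 5, C4 = 4

C1: T = 7, S = E(K, T) = 1; 13 ⊕ 1 = 12.
C2: T = 8, S = E(K, T) = 14; 8 ⊕ 14 = 6.
C3: T = 9, S = E(K, T) = 15; 10 ⊕ 15 = 5.
C4: T = 10, S = E(K, T) = 12; 8 ⊕ 12 = 4.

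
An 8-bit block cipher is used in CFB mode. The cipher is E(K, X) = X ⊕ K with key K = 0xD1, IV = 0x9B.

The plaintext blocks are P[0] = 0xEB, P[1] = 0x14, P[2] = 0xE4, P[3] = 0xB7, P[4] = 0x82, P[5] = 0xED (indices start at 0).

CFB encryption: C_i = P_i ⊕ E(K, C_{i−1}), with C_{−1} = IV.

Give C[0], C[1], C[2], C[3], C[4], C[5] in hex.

C[0] = 0xA1, C[1] = 0x64, C[2] = 0x51, C[3] = 0x37, C[4] = 0x64, C[5] = 0x58

C[0]: E(K, 0x9B) = 0x4A; 0xEB ⊕ 0x4A = 0xA1.
C[1]: E(K, 0xA1) = 0x70; 0x14 ⊕ 0x70 = 0x64.
C[2]: E(K, 0x64) = 0xB5; 0xE4 ⊕ 0xB5 = 0x51.
C[3]: E(K, 0x51) = 0x80; 0xB7 ⊕ 0x80 = 0x37.
C[4]: E(K, 0x37) = 0xE6; 0x82 ⊕ 0xE6 = 0x64.
C[5]: E(K, 0x64) = 0xB5; 0xED ⊕ 0xB5 = 0x58.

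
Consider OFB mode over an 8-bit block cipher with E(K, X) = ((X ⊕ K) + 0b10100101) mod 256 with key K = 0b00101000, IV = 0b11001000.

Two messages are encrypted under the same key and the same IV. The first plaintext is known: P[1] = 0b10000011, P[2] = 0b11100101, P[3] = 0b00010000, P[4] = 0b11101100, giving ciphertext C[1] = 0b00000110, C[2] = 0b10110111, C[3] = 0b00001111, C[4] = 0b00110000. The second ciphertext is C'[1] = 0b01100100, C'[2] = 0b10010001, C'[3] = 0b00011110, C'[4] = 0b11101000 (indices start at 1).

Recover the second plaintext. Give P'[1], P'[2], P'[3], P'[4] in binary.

P'[1] = 0b11100001, P'[2] = 0b11000011, P'[3] = 0b00000001, P'[4] = 0b00110100

In OFB with a reused IV, both messages share the same keystream S_i, so C_i ⊕ C'_i = P_i ⊕ P'_i and thus P'_i = P_i ⊕ C_i ⊕ C'_i.
P'[1]: 0b10000011 ⊕ 0b00000110 ⊕ 0b01100100 = 0b11100001.
P'[2]: 0b11100101 ⊕ 0b10110111 ⊕ 0b10010001 = 0b11000011.
P'[3]: 0b00010000 ⊕ 0b00001111 ⊕ 0b00011110 = 0b00000001.
P'[4]: 0b11101100 ⊕ 0b00110000 ⊕ 0b11101000 = 0b00110100.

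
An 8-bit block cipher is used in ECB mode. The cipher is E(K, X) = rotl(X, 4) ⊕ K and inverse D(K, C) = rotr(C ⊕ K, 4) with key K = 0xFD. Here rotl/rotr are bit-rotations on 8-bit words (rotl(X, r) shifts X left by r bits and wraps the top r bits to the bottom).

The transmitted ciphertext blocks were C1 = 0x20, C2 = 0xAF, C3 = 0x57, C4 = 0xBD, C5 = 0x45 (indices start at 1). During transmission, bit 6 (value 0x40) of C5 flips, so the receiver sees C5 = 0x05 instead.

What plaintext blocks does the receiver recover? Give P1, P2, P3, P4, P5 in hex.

ECB decryption: P_i = D(K, C_i).
Only C5 changed, to 0x05. In ECB, a change in C_i affects only P_i. Decrypting the received ciphertext:
P1: D(K, 0x20) = 0xDD.
P2: D(K, 0xAF) = 0x25.
P3: D(K, 0x57) = 0xAA.
P4: D(K, 0xBD) = 0x04.
P5: D(K, 0x05) = 0x8F.
Blocks that differ from the original plaintext: P5.

P1 = 0xDD, P2 = 0x25, P3 = 0xAA, P4 = 0x04, P5 = 0x8F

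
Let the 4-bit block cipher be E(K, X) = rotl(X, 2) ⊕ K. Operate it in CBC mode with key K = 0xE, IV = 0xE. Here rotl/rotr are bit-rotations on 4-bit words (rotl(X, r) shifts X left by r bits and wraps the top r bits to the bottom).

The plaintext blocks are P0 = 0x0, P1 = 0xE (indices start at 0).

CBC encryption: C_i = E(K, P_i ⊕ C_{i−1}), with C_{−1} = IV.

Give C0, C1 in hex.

C0: P0 ⊕ 0xE = 0xE; E(K, 0xE) = 0x5.
C1: P1 ⊕ 0x5 = 0xB; E(K, 0xB) = 0x0.

C0 = 0x5, C1 = 0x0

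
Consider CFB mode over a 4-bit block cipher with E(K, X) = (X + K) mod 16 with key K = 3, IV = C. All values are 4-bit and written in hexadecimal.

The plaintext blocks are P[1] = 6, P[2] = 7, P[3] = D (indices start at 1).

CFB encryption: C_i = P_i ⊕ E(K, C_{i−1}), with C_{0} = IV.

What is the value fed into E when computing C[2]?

C[1]: E(K, C) = F; 6 ⊕ F = 9.
C[2]: E(K, 9) = C; 7 ⊕ C = B.
So the input to E for block [2] is 9.

9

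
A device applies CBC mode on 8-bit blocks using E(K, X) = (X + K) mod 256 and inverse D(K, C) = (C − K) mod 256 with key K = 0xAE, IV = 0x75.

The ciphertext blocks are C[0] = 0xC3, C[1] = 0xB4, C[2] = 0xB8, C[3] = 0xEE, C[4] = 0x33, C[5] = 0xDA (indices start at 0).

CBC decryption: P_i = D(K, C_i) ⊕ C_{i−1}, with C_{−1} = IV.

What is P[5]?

P[5]: D(K, 0xDA) = 0x2C; 0x2C ⊕ 0x33 = 0x1F.

P[5] = 0x1F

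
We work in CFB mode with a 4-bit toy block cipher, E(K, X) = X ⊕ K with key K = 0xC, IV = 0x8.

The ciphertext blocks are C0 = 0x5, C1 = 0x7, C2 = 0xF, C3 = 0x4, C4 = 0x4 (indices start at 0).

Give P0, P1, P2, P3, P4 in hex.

P0 = 0x1, P1 = 0xE, P2 = 0x4, P3 = 0x7, P4 = 0xC

CFB decryption: P_i = C_i ⊕ E(K, C_{i−1}), with C_{−1} = IV.
P0: E(K, 0x8) = 0x4; 0x5 ⊕ 0x4 = 0x1.
P1: E(K, 0x5) = 0x9; 0x7 ⊕ 0x9 = 0xE.
P2: E(K, 0x7) = 0xB; 0xF ⊕ 0xB = 0x4.
P3: E(K, 0xF) = 0x3; 0x4 ⊕ 0x3 = 0x7.
P4: E(K, 0x4) = 0x8; 0x4 ⊕ 0x8 = 0xC.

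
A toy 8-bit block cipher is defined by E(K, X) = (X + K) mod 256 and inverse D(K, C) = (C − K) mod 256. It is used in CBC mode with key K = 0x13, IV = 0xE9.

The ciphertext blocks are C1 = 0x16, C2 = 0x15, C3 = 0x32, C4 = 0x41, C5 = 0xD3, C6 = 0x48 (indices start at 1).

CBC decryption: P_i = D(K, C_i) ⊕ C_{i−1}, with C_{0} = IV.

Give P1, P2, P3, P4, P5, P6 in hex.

P1 = 0xEA, P2 = 0x14, P3 = 0x0A, P4 = 0x1C, P5 = 0x81, P6 = 0xE6

P1: D(K, 0x16) = 0x03; 0x03 ⊕ 0xE9 = 0xEA.
P2: D(K, 0x15) = 0x02; 0x02 ⊕ 0x16 = 0x14.
P3: D(K, 0x32) = 0x1F; 0x1F ⊕ 0x15 = 0x0A.
P4: D(K, 0x41) = 0x2E; 0x2E ⊕ 0x32 = 0x1C.
P5: D(K, 0xD3) = 0xC0; 0xC0 ⊕ 0x41 = 0x81.
P6: D(K, 0x48) = 0x35; 0x35 ⊕ 0xD3 = 0xE6.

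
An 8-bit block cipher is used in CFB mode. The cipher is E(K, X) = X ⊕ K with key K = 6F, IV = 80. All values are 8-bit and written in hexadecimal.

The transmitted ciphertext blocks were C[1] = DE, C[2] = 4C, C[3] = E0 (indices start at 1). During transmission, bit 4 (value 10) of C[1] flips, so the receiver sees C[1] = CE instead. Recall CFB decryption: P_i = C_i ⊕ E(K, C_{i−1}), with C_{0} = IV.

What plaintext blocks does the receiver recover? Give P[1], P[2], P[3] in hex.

P[1] = 21, P[2] = ED, P[3] = C3

Only C[1] changed, to CE. In CFB, a change in C_i flips the same bit in P_i and garbles P_{i+1}. Decrypting the received ciphertext:
P[1]: E(K, 80) = EF; CE ⊕ EF = 21.
P[2]: E(K, CE) = A1; 4C ⊕ A1 = ED.
P[3]: E(K, 4C) = 23; E0 ⊕ 23 = C3.
Blocks that differ from the original plaintext: P[1], P[2].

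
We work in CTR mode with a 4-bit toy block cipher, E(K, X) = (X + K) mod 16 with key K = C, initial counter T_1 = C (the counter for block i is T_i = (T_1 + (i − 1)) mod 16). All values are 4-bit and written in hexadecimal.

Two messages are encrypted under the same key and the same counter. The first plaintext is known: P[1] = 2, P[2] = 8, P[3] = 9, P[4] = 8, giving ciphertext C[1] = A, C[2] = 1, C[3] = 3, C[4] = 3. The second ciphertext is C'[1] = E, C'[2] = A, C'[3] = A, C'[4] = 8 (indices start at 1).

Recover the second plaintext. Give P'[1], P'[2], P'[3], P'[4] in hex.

P'[1] = 6, P'[2] = 3, P'[3] = 0, P'[4] = 3

In CTR with a reused counter, both messages share the same keystream S_i, so C_i ⊕ C'_i = P_i ⊕ P'_i and thus P'_i = P_i ⊕ C_i ⊕ C'_i.
P'[1]: 2 ⊕ A ⊕ E = 6.
P'[2]: 8 ⊕ 1 ⊕ A = 3.
P'[3]: 9 ⊕ 3 ⊕ A = 0.
P'[4]: 8 ⊕ 3 ⊕ 8 = 3.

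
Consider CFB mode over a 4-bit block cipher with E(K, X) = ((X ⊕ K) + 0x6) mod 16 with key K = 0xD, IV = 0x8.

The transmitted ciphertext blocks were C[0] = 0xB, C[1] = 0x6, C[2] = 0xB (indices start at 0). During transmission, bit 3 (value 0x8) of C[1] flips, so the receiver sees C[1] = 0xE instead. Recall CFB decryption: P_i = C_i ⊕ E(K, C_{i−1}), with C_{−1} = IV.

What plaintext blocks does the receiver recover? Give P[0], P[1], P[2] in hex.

P[0] = 0x0, P[1] = 0x2, P[2] = 0x2

Only C[1] changed, to 0xE. In CFB, a change in C_i flips the same bit in P_i and garbles P_{i+1}. Decrypting the received ciphertext:
P[0]: E(K, 0x8) = 0xB; 0xB ⊕ 0xB = 0x0.
P[1]: E(K, 0xB) = 0xC; 0xE ⊕ 0xC = 0x2.
P[2]: E(K, 0xE) = 0x9; 0xB ⊕ 0x9 = 0x2.
Blocks that differ from the original plaintext: P[1], P[2].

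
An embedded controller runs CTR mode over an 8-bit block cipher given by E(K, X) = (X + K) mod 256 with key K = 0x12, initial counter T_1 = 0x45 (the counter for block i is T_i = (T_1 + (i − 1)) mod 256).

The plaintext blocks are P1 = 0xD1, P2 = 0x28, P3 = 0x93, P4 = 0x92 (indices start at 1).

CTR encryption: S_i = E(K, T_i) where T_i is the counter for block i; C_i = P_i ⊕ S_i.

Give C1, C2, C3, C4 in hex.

C1: T = 0x45, S = E(K, T) = 0x57; 0xD1 ⊕ 0x57 = 0x86.
C2: T = 0x46, S = E(K, T) = 0x58; 0x28 ⊕ 0x58 = 0x70.
C3: T = 0x47, S = E(K, T) = 0x59; 0x93 ⊕ 0x59 = 0xCA.
C4: T = 0x48, S = E(K, T) = 0x5A; 0x92 ⊕ 0x5A = 0xC8.

C1 = 0x86, C2 = 0x70, C3 = 0xCA, C4 = 0xC8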